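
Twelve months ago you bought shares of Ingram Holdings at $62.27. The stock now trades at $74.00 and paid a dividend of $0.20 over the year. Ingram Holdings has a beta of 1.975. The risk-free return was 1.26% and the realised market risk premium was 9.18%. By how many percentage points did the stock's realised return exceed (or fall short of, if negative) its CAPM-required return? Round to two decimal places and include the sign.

-0.23%

Realised HPR = (P1 + D1 − P0) / P0 = (74.00 + 0.20 − 62.27) / 62.27 = 11.93 / 62.27 = 19.1585%
CAPM required = R_f + β·MRP = 1.26% + 1.975 × 9.18% = 19.39050%
α = realised − required = 19.1585% − 19.39050% = -0.23%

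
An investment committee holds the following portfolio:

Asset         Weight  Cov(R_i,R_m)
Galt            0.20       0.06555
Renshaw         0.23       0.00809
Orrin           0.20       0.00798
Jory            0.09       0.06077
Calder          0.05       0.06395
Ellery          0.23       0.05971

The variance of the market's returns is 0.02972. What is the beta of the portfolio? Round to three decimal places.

1.311

β_Galt = 0.06555 / 0.02972 = 2.2056
β_Renshaw = 0.00809 / 0.02972 = 0.2722
β_Orrin = 0.00798 / 0.02972 = 0.2685
β_Jory = 0.06077 / 0.02972 = 2.0448
β_Calder = 0.06395 / 0.02972 = 2.1517
β_Ellery = 0.05971 / 0.02972 = 2.0091
β_P = Σ w_i β_i = 0.20×2.2056 + 0.23×0.2722 + 0.20×0.2685 + 0.09×2.0448 + 0.05×2.1517 + 0.23×2.0091 = 1.3111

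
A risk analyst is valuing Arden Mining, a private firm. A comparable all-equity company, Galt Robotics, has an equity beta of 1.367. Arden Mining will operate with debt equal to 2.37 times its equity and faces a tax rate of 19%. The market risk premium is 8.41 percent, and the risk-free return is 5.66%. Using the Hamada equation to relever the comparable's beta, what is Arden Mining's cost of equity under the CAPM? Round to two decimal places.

β_L = β_U × [1 + (1 − t)(D/E)] = 1.367 × [1 + (1 − 0.19) × 2.37]
    = 1.367 × [1 + 0.81 × 2.37] = 1.367 × 2.9197 = 3.9912
E(R) = R_f + β_L × MRP = 5.66% + 3.9912 × 8.41% = 39.23%

39.23%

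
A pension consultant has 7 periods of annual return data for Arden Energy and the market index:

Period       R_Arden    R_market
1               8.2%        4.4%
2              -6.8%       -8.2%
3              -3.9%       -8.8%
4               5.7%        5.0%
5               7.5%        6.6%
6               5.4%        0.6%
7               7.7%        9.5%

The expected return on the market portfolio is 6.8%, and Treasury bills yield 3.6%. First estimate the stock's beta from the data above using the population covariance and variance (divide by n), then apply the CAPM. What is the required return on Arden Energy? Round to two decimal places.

Mean R_i = (8.2 − 6.8 − 3.9 + 5.7 + 7.5 + 5.4 + 7.7) / 7 = 3.4000%
Mean R_m = (4.4 − 8.2 − 8.8 + 5.0 + 6.6 + 0.6 + 9.5) / 7 = 1.3000%
Σ(R_i − R̄_i)(R_m − R̄_m) = 249.6100  ⇒  Cov = 249.6100 / 7 = 35.6586
Σ(R_m − R̄_m)² = 311.3800  ⇒  Var(R_m) = 311.3800 / 7 = 44.4829
β = Cov / Var(R_m) = 35.6586 / 44.4829 = 0.8016
MRP = 6.8% − 3.6% = 3.20%
E(R) = R_f + β × MRP = 3.6% + 0.8016 × 3.2% = 6.17%

6.17%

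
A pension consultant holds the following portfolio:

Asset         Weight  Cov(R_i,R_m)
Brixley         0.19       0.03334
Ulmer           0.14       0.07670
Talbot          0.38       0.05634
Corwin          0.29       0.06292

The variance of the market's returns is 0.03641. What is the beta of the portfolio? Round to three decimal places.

1.558

β_Brixley = 0.03334 / 0.03641 = 0.9157
β_Ulmer = 0.07670 / 0.03641 = 2.1066
β_Talbot = 0.05634 / 0.03641 = 1.5474
β_Corwin = 0.06292 / 0.03641 = 1.7281
β_P = Σ w_i β_i = 0.19×0.9157 + 0.14×2.1066 + 0.38×1.5474 + 0.29×1.7281 = 1.5581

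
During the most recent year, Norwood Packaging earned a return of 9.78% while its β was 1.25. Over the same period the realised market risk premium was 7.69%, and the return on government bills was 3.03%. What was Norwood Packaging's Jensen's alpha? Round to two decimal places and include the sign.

CAPM benchmark = R_f + β(R_m − R_f) = 3.03% + 1.25 × 7.69% = 12.6425%
α = actual − benchmark = 9.78% − 12.6425% = -2.86%

-2.86%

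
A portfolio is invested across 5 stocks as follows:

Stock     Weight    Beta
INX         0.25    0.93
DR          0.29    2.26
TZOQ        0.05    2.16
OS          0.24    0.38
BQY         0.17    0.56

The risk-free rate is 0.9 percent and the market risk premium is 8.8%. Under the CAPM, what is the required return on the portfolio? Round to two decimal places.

11.30%

β_P = Σ w_i β_i = 0.25×0.93 + 0.29×2.26 + 0.05×2.16 + 0.24×0.38 + 0.17×0.56 = 1.1823
E(R_P) = R_f + β_P × MRP = 0.9% + 1.1823 × 8.8% = 11.30%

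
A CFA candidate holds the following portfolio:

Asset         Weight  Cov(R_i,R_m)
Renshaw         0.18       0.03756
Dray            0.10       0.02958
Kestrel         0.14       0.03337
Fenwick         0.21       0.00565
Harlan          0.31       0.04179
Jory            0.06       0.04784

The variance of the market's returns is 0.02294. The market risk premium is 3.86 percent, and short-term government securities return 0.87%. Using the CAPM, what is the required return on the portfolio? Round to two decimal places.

6.15%

β_Renshaw = 0.03756 / 0.02294 = 1.6373
β_Dray = 0.02958 / 0.02294 = 1.2895
β_Kestrel = 0.03337 / 0.02294 = 1.4547
β_Fenwick = 0.00565 / 0.02294 = 0.2463
β_Harlan = 0.04179 / 0.02294 = 1.8217
β_Jory = 0.04784 / 0.02294 = 2.0854
β_P = Σ w_i β_i = 0.18×1.6373 + 0.10×1.2895 + 0.14×1.4547 + 0.21×0.2463 + 0.31×1.8217 + 0.06×2.0854 = 1.3689
E(R_P) = R_f + β_P × MRP = 0.87% + 1.3689 × 3.86% = 6.15%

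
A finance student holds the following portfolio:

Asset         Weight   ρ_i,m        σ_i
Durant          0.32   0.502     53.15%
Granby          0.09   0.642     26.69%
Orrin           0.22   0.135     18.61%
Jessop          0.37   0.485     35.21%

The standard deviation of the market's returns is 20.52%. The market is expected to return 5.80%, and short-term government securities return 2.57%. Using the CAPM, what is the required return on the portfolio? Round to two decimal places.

5.24%

β_Durant = 0.502 × 53.15% / 20.52% = 1.3003
β_Granby = 0.642 × 26.69% / 20.52% = 0.8350
β_Orrin = 0.135 × 18.61% / 20.52% = 0.1224
β_Jessop = 0.485 × 35.21% / 20.52% = 0.8322
β_P = Σ w_i β_i = 0.32×1.3003 + 0.09×0.8350 + 0.22×0.1224 + 0.37×0.8322 = 0.8261
MRP = 5.80% − 2.57% = 3.23%
E(R_P) = R_f + β_P × MRP = 2.57% + 0.8261 × 3.23% = 5.24%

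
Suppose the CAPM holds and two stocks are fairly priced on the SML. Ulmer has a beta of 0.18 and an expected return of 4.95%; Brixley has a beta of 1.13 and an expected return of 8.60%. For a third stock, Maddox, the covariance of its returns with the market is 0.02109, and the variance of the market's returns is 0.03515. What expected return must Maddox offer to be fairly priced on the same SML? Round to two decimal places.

6.56%

MRP = (8.60% − 4.95%) / (1.13 − 0.18) = 3.8421%
R_f = 4.95% − 0.18 × 3.8421% = 4.2584%
β_Maddox = Cov / Var(R_m) = 0.02109 / 0.03515 = 0.6000
E(R_Maddox) = R_f + β × MRP = 4.2584% + 0.6000 × 3.8421% = 6.56%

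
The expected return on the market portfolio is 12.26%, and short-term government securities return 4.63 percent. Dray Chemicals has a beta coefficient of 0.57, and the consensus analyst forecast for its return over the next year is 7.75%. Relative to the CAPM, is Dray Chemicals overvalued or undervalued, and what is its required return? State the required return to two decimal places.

Overvalued; required return 8.98%

MRP = 12.26% − 4.63% = 7.63%
Required return = R_f + β·MRP = 4.63% + 0.57 × 7.63% = 8.98%
Forecast 7.75% < required 8.98% → the stock plots below the SML → overvalued.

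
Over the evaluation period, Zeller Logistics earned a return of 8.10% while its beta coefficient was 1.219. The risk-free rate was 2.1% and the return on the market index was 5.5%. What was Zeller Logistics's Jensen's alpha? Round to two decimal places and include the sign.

+1.86%

Market excess return = 5.5% − 2.1% = 3.40%
CAPM benchmark = R_f + β(R_m − R_f) = 2.1% + 1.219 × 3.4% = 6.2446%
α = actual − benchmark = 8.10% − 6.2446% = +1.86%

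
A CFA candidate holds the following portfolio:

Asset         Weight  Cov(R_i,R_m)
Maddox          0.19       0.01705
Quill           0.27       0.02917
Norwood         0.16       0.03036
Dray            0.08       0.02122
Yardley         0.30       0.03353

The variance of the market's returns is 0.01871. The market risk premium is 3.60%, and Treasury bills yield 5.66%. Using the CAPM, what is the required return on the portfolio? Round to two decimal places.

11.00%

β_Maddox = 0.01705 / 0.01871 = 0.9113
β_Quill = 0.02917 / 0.01871 = 1.5591
β_Norwood = 0.03036 / 0.01871 = 1.6227
β_Dray = 0.02122 / 0.01871 = 1.1342
β_Yardley = 0.03353 / 0.01871 = 1.7921
β_P = Σ w_i β_i = 0.19×0.9113 + 0.27×1.5591 + 0.16×1.6227 + 0.08×1.1342 + 0.30×1.7921 = 1.4821
E(R_P) = R_f + β_P × MRP = 5.66% + 1.4821 × 3.60% = 11.00%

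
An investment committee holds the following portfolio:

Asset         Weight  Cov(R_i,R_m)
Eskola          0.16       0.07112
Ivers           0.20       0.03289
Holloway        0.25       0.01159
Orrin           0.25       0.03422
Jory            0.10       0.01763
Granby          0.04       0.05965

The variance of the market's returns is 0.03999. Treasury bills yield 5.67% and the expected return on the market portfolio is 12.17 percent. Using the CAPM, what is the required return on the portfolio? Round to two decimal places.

β_Eskola = 0.07112 / 0.03999 = 1.7784
β_Ivers = 0.03289 / 0.03999 = 0.8225
β_Holloway = 0.01159 / 0.03999 = 0.2898
β_Orrin = 0.03422 / 0.03999 = 0.8557
β_Jory = 0.01763 / 0.03999 = 0.4409
β_Granby = 0.05965 / 0.03999 = 1.4916
β_P = Σ w_i β_i = 0.16×1.7784 + 0.20×0.8225 + 0.25×0.2898 + 0.25×0.8557 + 0.10×0.4409 + 0.04×1.4916 = 0.8392
MRP = 12.17% − 5.67% = 6.50%
E(R_P) = R_f + β_P × MRP = 5.67% + 0.8392 × 6.50% = 11.12%

11.12%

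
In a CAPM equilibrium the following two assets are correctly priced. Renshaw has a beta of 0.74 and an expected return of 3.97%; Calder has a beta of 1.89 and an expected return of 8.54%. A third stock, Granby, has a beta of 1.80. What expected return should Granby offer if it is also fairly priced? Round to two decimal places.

MRP (SML slope) = (8.54% − 3.97%) / (1.89 − 0.74) = 4.57% / 1.15 = 3.9739%
R_f (intercept) = 3.97% − 0.74 × 3.9739% = 1.0293%
E(R_Granby) = R_f + β × MRP = 1.0293% + 1.80 × 3.9739% = 8.18%

8.18%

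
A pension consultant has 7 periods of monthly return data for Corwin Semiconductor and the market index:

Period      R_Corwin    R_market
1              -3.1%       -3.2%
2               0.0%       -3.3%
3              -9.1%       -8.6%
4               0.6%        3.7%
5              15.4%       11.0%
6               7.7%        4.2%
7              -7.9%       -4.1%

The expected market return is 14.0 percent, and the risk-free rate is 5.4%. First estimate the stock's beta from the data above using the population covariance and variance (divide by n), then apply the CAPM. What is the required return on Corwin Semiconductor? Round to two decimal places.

15.97%

Mean R_i = (-3.1 + 0.0 − 9.1 + 0.6 + 15.4 + 7.7 − 7.9) / 7 = 0.5143%
Mean R_m = (-3.2 − 3.3 − 8.6 + 3.7 + 11.0 + 4.2 − 4.1) / 7 = -0.0429%
Σ(R_i − R̄_i)(R_m − R̄_m) = 324.6843  ⇒  Cov = 324.6843 / 7 = 46.3835
Σ(R_m − R̄_m)² = 264.2171  ⇒  Var(R_m) = 264.2171 / 7 = 37.7453
β = Cov / Var(R_m) = 46.3835 / 37.7453 = 1.2289
MRP = 14.0% − 5.4% = 8.60%
E(R) = R_f + β × MRP = 5.4% + 1.2289 × 8.6% = 15.97%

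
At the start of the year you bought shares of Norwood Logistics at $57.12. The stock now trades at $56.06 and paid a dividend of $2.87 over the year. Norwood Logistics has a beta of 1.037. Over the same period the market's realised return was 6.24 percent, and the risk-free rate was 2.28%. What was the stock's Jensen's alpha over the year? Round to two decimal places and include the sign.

-3.22%

Realised HPR = (P1 + D1 − P0) / P0 = (56.06 + 2.87 − 57.12) / 57.12 = 1.81 / 57.12 = 3.1688%
MRP = 6.24% − 2.28% = 3.96%
CAPM required = R_f + β·MRP = 2.28% + 1.037 × 3.96% = 6.38652%
α = realised − required = 3.1688% − 6.38652% = -3.22%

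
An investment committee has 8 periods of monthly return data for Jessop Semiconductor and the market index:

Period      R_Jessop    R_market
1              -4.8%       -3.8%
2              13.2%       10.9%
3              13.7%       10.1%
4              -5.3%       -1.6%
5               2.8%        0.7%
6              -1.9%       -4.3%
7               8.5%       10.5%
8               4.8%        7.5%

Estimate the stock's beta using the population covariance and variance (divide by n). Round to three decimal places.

Mean R_i = (-4.8 + 13.2 + 13.7 − 5.3 + 2.8 − 1.9 + 8.5 + 4.8) / 8 = 3.8750%
Mean R_m = (-3.8 + 10.9 + 10.1 − 1.6 + 0.7 − 4.3 + 10.5 + 7.5) / 8 = 3.7500%
Σ(R_i − R̄_i)(R_m − R̄_m) = 328.1000  ⇒  Cov = 328.1000 / 8 = 41.0125
Σ(R_m − R̄_m)² = 310.8000  ⇒  Var(R_m) = 310.8000 / 8 = 38.8500
β = Cov / Var(R_m) = 41.0125 / 38.8500 = 1.0557

1.056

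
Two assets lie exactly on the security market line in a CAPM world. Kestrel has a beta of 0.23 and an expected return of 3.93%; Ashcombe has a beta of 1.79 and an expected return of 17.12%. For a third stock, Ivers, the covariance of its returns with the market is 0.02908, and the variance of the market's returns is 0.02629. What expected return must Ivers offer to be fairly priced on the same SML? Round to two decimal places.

11.34%

MRP = (17.12% − 3.93%) / (1.79 − 0.23) = 8.4551%
R_f = 3.93% − 0.23 × 8.4551% = 1.9853%
β_Ivers = Cov / Var(R_m) = 0.02908 / 0.02629 = 1.1061
E(R_Ivers) = R_f + β × MRP = 1.9853% + 1.1061 × 8.4551% = 11.34%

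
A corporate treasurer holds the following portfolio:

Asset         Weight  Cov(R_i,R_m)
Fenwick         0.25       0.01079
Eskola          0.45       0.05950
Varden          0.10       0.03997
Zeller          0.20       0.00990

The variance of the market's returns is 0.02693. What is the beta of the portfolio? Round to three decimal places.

1.316

β_Fenwick = 0.01079 / 0.02693 = 0.4007
β_Eskola = 0.05950 / 0.02693 = 2.2094
β_Varden = 0.03997 / 0.02693 = 1.4842
β_Zeller = 0.00990 / 0.02693 = 0.3676
β_P = Σ w_i β_i = 0.25×0.4007 + 0.45×2.2094 + 0.10×1.4842 + 0.20×0.3676 = 1.3163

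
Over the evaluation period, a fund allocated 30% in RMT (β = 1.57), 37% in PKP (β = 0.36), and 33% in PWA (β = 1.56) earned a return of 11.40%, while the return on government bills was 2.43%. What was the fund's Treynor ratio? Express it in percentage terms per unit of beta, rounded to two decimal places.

β_P = 0.30×1.57 + 0.37×0.36 + 0.33×1.56 = 1.1190
Treynor = (R_P − R_f) / β_P = (11.40% − 2.43%) / 1.1190 = 8.97% / 1.1190 = 8.02%

8.02%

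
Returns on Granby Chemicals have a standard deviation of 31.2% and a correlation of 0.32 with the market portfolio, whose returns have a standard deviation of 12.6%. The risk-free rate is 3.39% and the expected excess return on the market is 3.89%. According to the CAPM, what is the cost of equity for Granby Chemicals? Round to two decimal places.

6.47%

β = ρ × σ_i / σ_m = 0.32 × 31.2% / 12.6% = 0.7924
E(R) = 3.39% + 0.7924 × 3.89% = 6.47%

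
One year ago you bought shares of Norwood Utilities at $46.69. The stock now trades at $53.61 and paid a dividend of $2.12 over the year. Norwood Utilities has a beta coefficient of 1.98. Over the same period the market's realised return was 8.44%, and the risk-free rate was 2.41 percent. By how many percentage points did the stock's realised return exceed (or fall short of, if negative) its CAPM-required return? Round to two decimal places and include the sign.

Realised HPR = (P1 + D1 − P0) / P0 = (53.61 + 2.12 − 46.69) / 46.69 = 9.04 / 46.69 = 19.3617%
MRP = 8.44% − 2.41% = 6.03%
CAPM required = R_f + β·MRP = 2.41% + 1.98 × 6.03% = 14.3494%
α = realised − required = 19.3617% − 14.3494% = +5.01%

+5.01%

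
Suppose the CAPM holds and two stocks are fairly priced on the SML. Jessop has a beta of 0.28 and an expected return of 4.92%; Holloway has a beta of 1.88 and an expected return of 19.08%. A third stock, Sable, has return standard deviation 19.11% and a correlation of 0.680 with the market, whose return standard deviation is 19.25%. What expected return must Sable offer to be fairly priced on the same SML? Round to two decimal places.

MRP = (19.08% − 4.92%) / (1.88 − 0.28) = 8.8500%
R_f = 4.92% − 0.28 × 8.8500% = 2.4420%
β_Sable = ρ·σ_i/σ_m = 0.680 × 19.11 / 19.25 = 0.6751
E(R_Sable) = R_f + β × MRP = 2.4420% + 0.6751 × 8.8500% = 8.42%

8.42%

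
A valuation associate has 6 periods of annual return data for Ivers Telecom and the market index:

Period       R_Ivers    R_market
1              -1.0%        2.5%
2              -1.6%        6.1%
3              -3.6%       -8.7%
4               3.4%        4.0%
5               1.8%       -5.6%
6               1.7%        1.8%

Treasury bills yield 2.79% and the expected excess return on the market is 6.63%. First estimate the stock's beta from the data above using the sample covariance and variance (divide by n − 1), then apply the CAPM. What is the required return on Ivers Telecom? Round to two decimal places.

Mean R_i = (-1.0 − 1.6 − 3.6 + 3.4 + 1.8 + 1.7) / 6 = 0.1167%
Mean R_m = (2.5 + 6.1 − 8.7 + 4.0 − 5.6 + 1.8) / 6 = 0.0167%
Σ(R_i − R̄_i)(R_m − R̄_m) = 25.6283  ⇒  Cov = 25.6283 / 5 = 5.1257
Σ(R_m − R̄_m)² = 169.7483  ⇒  Var(R_m) = 169.7483 / 5 = 33.9497
β = Cov / Var(R_m) = 5.1257 / 33.9497 = 0.1510
E(R) = R_f + β × MRP = 2.79% + 0.1510 × 6.63% = 3.79%

3.79%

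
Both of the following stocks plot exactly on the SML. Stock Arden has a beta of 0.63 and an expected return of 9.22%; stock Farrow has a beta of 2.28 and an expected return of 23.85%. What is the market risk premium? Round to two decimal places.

8.87%

Both satisfy E(R) = R_f + β·MRP, so the slope of the SML is
MRP = (23.85% − 9.22%) / (2.28 − 0.63) = 14.63% / 1.65 = 8.8667%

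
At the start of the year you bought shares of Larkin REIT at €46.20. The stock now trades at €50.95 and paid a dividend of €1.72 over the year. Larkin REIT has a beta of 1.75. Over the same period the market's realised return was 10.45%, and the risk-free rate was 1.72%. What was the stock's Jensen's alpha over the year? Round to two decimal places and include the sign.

-2.99%

Realised HPR = (P1 + D1 − P0) / P0 = (50.95 + 1.72 − 46.20) / 46.20 = 6.47 / 46.20 = 14.0043%
MRP = 10.45% − 1.72% = 8.73%
CAPM required = R_f + β·MRP = 1.72% + 1.75 × 8.73% = 16.9975%
α = realised − required = 14.0043% − 16.9975% = -2.99%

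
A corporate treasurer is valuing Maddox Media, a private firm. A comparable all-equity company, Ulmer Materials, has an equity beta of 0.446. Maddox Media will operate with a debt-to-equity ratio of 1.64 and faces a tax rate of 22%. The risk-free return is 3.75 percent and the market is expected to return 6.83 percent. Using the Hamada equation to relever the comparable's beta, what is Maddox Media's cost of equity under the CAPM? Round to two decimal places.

β_L = β_U × [1 + (1 − t)(D/E)] = 0.446 × [1 + (1 − 0.22) × 1.64]
    = 0.446 × [1 + 0.78 × 1.64] = 0.446 × 2.2792 = 1.0165
MRP = 6.83% − 3.75% = 3.08%
E(R) = R_f + β_L × MRP = 3.75% + 1.0165 × 3.08% = 6.88%

6.88%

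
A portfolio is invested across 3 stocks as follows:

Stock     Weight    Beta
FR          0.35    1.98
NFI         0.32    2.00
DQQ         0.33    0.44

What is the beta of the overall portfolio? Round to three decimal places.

β_P = Σ w_i β_i = 0.35×1.98 + 0.32×2.00 + 0.33×0.44 = 1.4782

1.478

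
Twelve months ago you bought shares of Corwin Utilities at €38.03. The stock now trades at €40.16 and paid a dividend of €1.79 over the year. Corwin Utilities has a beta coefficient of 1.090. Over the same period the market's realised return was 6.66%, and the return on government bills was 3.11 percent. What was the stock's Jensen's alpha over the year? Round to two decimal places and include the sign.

+3.33%

Realised HPR = (P1 + D1 − P0) / P0 = (40.16 + 1.79 − 38.03) / 38.03 = 3.92 / 38.03 = 10.3077%
MRP = 6.66% − 3.11% = 3.55%
CAPM required = R_f + β·MRP = 3.11% + 1.090 × 3.55% = 6.97950%
α = realised − required = 10.3077% − 6.97950% = +3.33%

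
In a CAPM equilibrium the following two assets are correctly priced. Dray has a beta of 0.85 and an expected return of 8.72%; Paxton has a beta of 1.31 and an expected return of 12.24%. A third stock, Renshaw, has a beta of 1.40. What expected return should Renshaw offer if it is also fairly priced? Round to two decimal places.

12.93%

MRP (SML slope) = (12.24% − 8.72%) / (1.31 − 0.85) = 3.52% / 0.46 = 7.6522%
R_f (intercept) = 8.72% − 0.85 × 7.6522% = 2.2156%
E(R_Renshaw) = R_f + β × MRP = 2.2156% + 1.40 × 7.6522% = 12.93%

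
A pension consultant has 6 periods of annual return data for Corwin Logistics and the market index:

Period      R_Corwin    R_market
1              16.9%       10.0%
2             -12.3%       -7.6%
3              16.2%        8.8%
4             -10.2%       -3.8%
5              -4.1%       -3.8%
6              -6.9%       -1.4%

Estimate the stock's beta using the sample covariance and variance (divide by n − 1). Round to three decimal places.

1.769

Mean R_i = (16.9 − 12.3 + 16.2 − 10.2 − 4.1 − 6.9) / 6 = -0.0667%
Mean R_m = (10.0 − 7.6 + 8.8 − 3.8 − 3.8 − 1.4) / 6 = 0.3667%
Σ(R_i − R̄_i)(R_m − R̄_m) = 469.1867  ⇒  Cov = 469.1867 / 5 = 93.8373
Σ(R_m − R̄_m)² = 265.2333  ⇒  Var(R_m) = 265.2333 / 5 = 53.0467
β = Cov / Var(R_m) = 93.8373 / 53.0467 = 1.7690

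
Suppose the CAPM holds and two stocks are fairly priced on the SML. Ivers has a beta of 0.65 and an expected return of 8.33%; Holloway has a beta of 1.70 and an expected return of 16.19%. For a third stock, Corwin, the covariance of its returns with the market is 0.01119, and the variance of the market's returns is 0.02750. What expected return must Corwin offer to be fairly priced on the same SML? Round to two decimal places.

MRP = (16.19% − 8.33%) / (1.70 − 0.65) = 7.4857%
R_f = 8.33% − 0.65 × 7.4857% = 3.4643%
β_Corwin = Cov / Var(R_m) = 0.01119 / 0.02750 = 0.4069
E(R_Corwin) = R_f + β × MRP = 3.4643% + 0.4069 × 7.4857% = 6.51%

6.51%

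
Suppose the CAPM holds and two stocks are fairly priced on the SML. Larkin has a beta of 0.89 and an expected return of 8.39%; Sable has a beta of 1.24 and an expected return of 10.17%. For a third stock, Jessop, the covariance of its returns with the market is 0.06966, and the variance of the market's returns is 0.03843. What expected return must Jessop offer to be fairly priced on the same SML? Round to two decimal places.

13.08%

MRP = (10.17% − 8.39%) / (1.24 − 0.89) = 5.0857%
R_f = 8.39% − 0.89 × 5.0857% = 3.8637%
β_Jessop = Cov / Var(R_m) = 0.06966 / 0.03843 = 1.8126
E(R_Jessop) = R_f + β × MRP = 3.8637% + 1.8126 × 5.0857% = 13.08%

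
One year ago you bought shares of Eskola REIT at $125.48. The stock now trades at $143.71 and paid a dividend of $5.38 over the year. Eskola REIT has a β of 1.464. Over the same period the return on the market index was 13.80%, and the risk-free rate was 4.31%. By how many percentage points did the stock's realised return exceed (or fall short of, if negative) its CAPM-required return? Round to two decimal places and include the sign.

Realised HPR = (P1 + D1 − P0) / P0 = (143.71 + 5.38 − 125.48) / 125.48 = 23.61 / 125.48 = 18.8157%
MRP = 13.80% − 4.31% = 9.49%
CAPM required = R_f + β·MRP = 4.31% + 1.464 × 9.49% = 18.20336%
α = realised − required = 18.8157% − 18.20336% = +0.61%

+0.61%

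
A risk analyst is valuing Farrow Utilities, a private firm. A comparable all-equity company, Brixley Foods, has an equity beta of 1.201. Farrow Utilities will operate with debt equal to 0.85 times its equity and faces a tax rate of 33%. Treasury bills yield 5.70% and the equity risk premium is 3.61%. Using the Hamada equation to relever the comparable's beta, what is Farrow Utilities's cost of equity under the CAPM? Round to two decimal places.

β_L = β_U × [1 + (1 − t)(D/E)] = 1.201 × [1 + (1 − 0.33) × 0.85]
    = 1.201 × [1 + 0.67 × 0.85] = 1.201 × 1.5695 = 1.8850
E(R) = R_f + β_L × MRP = 5.70% + 1.8850 × 3.61% = 12.50%

12.50%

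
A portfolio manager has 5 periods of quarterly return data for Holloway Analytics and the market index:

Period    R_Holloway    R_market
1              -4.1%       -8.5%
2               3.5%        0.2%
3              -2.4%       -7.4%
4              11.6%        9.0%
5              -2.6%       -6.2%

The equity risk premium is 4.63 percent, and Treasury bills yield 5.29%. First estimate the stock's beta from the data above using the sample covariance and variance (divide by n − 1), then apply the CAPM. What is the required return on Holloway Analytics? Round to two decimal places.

9.40%

Mean R_i = (-4.1 + 3.5 − 2.4 + 11.6 − 2.6) / 5 = 1.2000%
Mean R_m = (-8.5 + 0.2 − 7.4 + 9.0 − 6.2) / 5 = -2.5800%
Σ(R_i − R̄_i)(R_m − R̄_m) = 189.3100  ⇒  Cov = 189.3100 / 4 = 47.3275
Σ(R_m − R̄_m)² = 213.2080  ⇒  Var(R_m) = 213.2080 / 4 = 53.3020
β = Cov / Var(R_m) = 47.3275 / 53.3020 = 0.8879
E(R) = R_f + β × MRP = 5.29% + 0.8879 × 4.63% = 9.40%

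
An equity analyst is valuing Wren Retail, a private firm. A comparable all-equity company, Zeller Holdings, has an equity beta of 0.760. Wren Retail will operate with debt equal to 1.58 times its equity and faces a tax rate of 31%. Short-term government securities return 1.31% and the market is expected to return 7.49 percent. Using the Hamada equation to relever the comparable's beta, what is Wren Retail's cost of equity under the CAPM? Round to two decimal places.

β_L = β_U × [1 + (1 − t)(D/E)] = 0.760 × [1 + (1 − 0.31) × 1.58]
    = 0.760 × [1 + 0.69 × 1.58] = 0.760 × 2.0902 = 1.5886
MRP = 7.49% − 1.31% = 6.18%
E(R) = R_f + β_L × MRP = 1.31% + 1.5886 × 6.18% = 11.13%

11.13%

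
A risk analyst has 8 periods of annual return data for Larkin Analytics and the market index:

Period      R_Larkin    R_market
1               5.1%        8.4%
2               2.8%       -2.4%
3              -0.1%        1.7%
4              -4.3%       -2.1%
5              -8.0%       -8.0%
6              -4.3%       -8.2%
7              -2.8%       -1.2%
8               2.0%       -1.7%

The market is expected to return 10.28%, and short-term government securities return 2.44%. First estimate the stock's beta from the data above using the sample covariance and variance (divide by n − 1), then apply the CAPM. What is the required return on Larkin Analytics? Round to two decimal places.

Mean R_i = (5.1 + 2.8 − 0.1 − 4.3 − 8.0 − 4.3 − 2.8 + 2.0) / 8 = -1.2000%
Mean R_m = (8.4 − 2.4 + 1.7 − 2.1 − 8.0 − 8.2 − 1.2 − 1.7) / 8 = -1.6875%
Σ(R_i − R̄_i)(R_m − R̄_m) = 128.0000  ⇒  Cov = 128.0000 / 7 = 18.2857
Σ(R_m − R̄_m)² = 196.4088  ⇒  Var(R_m) = 196.4088 / 7 = 28.0584
β = Cov / Var(R_m) = 18.2857 / 28.0584 = 0.6517
MRP = 10.28% − 2.44% = 7.84%
E(R) = R_f + β × MRP = 2.44% + 0.6517 × 7.84% = 7.55%

7.55%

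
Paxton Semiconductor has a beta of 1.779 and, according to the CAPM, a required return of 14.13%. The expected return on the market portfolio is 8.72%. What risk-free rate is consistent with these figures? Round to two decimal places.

E(R) = R_f + β(E(R_m) − R_f) = R_f(1 − β) + β·E(R_m)
14.13% = R_f × (1 − 1.779) + 1.779 × 8.72%
14.13% = R_f × -0.779 + 15.51288%
R_f = (14.13% − 15.51288%) / -0.779 = 1.78%

1.78%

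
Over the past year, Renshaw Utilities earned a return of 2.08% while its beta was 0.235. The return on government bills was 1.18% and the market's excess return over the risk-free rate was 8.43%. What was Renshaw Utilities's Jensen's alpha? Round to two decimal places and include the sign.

-1.08%

CAPM benchmark = R_f + β(R_m − R_f) = 1.18% + 0.235 × 8.43% = 3.16105%
α = actual − benchmark = 2.08% − 3.16105% = -1.08%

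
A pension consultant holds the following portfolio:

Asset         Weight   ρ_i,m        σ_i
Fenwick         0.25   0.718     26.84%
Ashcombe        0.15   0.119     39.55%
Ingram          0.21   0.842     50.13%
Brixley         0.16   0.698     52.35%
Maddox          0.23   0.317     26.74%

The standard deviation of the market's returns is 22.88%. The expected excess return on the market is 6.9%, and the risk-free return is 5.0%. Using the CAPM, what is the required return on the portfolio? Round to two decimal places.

β_Fenwick = 0.718 × 26.84% / 22.88% = 0.8423
β_Ashcombe = 0.119 × 39.55% / 22.88% = 0.2057
β_Ingram = 0.842 × 50.13% / 22.88% = 1.8448
β_Brixley = 0.698 × 52.35% / 22.88% = 1.5970
β_Maddox = 0.317 × 26.74% / 22.88% = 0.3705
β_P = Σ w_i β_i = 0.25×0.8423 + 0.15×0.2057 + 0.21×1.8448 + 0.16×1.5970 + 0.23×0.3705 = 0.9696
E(R_P) = R_f + β_P × MRP = 5.0% + 0.9696 × 6.9% = 11.69%

11.69%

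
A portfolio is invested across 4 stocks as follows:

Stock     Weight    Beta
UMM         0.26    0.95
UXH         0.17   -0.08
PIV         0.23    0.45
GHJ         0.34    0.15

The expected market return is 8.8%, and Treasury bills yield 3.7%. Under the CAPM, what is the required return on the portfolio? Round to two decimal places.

5.68%

β_P = Σ w_i β_i = 0.26×0.95 + 0.17×-0.08 + 0.23×0.45 + 0.34×0.15 = 0.3879
MRP = 8.8% − 3.7% = 5.10%
E(R_P) = R_f + β_P × MRP = 3.7% + 0.3879 × 5.1% = 5.68%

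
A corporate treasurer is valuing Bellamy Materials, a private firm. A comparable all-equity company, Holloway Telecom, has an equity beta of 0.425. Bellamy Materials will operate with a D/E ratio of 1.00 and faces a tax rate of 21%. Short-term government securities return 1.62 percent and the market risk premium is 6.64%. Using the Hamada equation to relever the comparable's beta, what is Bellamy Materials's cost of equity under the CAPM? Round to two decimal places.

β_L = β_U × [1 + (1 − t)(D/E)] = 0.425 × [1 + (1 − 0.21) × 1.00]
    = 0.425 × [1 + 0.79 × 1.00] = 0.425 × 1.7900 = 0.7608
E(R) = R_f + β_L × MRP = 1.62% + 0.7608 × 6.64% = 6.67%

6.67%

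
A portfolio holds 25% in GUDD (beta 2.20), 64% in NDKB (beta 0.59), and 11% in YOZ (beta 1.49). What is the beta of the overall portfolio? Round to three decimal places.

β_P = Σ w_i β_i = 0.25×2.20 + 0.64×0.59 + 0.11×1.49 = 1.0915

1.092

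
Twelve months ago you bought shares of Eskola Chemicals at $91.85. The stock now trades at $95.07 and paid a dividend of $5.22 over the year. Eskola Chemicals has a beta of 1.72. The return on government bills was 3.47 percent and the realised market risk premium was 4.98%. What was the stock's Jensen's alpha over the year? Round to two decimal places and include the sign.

-2.85%

Realised HPR = (P1 + D1 − P0) / P0 = (95.07 + 5.22 − 91.85) / 91.85 = 8.44 / 91.85 = 9.1889%
CAPM required = R_f + β·MRP = 3.47% + 1.72 × 4.98% = 12.0356%
α = realised − required = 9.1889% − 12.0356% = -2.85%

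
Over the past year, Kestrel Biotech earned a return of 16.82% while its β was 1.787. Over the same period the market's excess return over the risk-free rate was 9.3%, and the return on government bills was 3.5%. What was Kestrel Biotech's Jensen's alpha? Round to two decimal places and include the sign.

-3.30%

CAPM benchmark = R_f + β(R_m − R_f) = 3.5% + 1.787 × 9.3% = 20.1191%
α = actual − benchmark = 16.82% − 20.1191% = -3.30%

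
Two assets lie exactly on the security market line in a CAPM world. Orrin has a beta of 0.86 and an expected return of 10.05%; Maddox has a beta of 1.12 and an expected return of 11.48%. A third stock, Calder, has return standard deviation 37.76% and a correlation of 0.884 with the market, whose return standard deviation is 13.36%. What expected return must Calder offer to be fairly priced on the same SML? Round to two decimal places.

MRP = (11.48% − 10.05%) / (1.12 − 0.86) = 5.5000%
R_f = 10.05% − 0.86 × 5.5000% = 5.3200%
β_Calder = ρ·σ_i/σ_m = 0.884 × 37.76 / 13.36 = 2.4985
E(R_Calder) = R_f + β × MRP = 5.3200% + 2.4985 × 5.5000% = 19.06%

19.06%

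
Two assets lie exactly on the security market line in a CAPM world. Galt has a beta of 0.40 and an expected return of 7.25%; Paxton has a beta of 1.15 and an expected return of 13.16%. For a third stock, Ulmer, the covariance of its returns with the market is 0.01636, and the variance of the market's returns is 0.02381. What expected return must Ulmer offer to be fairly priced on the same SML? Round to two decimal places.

MRP = (13.16% − 7.25%) / (1.15 − 0.40) = 7.8800%
R_f = 7.25% − 0.40 × 7.8800% = 4.0980%
β_Ulmer = Cov / Var(R_m) = 0.01636 / 0.02381 = 0.6871
E(R_Ulmer) = R_f + β × MRP = 4.0980% + 0.6871 × 7.8800% = 9.51%

9.51%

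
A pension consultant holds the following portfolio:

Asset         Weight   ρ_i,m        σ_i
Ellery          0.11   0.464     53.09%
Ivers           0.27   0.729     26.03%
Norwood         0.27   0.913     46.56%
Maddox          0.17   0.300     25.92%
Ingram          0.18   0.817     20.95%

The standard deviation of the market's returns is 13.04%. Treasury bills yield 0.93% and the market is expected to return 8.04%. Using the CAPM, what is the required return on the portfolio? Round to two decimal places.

13.86%

β_Ellery = 0.464 × 53.09% / 13.04% = 1.8891
β_Ivers = 0.729 × 26.03% / 13.04% = 1.4552
β_Norwood = 0.913 × 46.56% / 13.04% = 3.2599
β_Maddox = 0.300 × 25.92% / 13.04% = 0.5963
β_Ingram = 0.817 × 20.95% / 13.04% = 1.3126
β_P = Σ w_i β_i = 0.11×1.8891 + 0.27×1.4552 + 0.27×3.2599 + 0.17×0.5963 + 0.18×1.3126 = 1.8185
MRP = 8.04% − 0.93% = 7.11%
E(R_P) = R_f + β_P × MRP = 0.93% + 1.8185 × 7.11% = 13.86%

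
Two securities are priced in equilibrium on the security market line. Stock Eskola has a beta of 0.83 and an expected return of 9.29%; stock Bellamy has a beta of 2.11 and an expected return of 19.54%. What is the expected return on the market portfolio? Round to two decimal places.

Both satisfy E(R) = R_f + β·MRP, so the slope of the SML is
MRP = (19.54% − 9.29%) / (2.11 − 0.83) = 10.25% / 1.28 = 8.0078%
R_f = E(R_Eskola) − β_Eskola·MRP = 9.29% − 0.83 × 8.0078% = 2.6435%
E(R_m) = R_f + MRP = 2.6435% + 8.0078% = 10.65%

10.65%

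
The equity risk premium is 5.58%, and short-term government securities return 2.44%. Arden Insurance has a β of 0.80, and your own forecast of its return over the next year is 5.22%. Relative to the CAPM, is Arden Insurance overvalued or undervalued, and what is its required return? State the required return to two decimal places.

Overvalued; required return 6.90%

Required return = R_f + β·MRP = 2.44% + 0.80 × 5.58% = 6.90%
Forecast 5.22% < required 6.90% → the stock plots below the SML → overvalued.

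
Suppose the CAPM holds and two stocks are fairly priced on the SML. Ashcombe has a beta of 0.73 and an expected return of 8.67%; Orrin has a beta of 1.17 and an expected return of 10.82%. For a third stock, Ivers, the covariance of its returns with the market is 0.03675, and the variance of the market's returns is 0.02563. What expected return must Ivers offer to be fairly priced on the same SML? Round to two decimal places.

MRP = (10.82% − 8.67%) / (1.17 − 0.73) = 4.8864%
R_f = 8.67% − 0.73 × 4.8864% = 5.1029%
β_Ivers = Cov / Var(R_m) = 0.03675 / 0.02563 = 1.4339
E(R_Ivers) = R_f + β × MRP = 5.1029% + 1.4339 × 4.8864% = 12.11%

12.11%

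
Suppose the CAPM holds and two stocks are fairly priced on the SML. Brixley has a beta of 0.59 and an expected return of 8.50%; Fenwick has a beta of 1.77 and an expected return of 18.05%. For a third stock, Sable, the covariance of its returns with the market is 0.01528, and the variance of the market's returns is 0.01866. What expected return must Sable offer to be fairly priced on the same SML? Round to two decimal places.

10.35%

MRP = (18.05% − 8.50%) / (1.77 − 0.59) = 8.0932%
R_f = 8.50% − 0.59 × 8.0932% = 3.7250%
β_Sable = Cov / Var(R_m) = 0.01528 / 0.01866 = 0.8189
E(R_Sable) = R_f + β × MRP = 3.7250% + 0.8189 × 8.0932% = 10.35%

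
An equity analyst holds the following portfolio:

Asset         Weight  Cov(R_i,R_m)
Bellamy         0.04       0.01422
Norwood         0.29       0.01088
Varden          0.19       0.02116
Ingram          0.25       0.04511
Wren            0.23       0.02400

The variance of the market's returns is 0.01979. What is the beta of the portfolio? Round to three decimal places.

1.240

β_Bellamy = 0.01422 / 0.01979 = 0.7185
β_Norwood = 0.01088 / 0.01979 = 0.5498
β_Varden = 0.02116 / 0.01979 = 1.0692
β_Ingram = 0.04511 / 0.01979 = 2.2794
β_Wren = 0.02400 / 0.01979 = 1.2127
β_P = Σ w_i β_i = 0.04×0.7185 + 0.29×0.5498 + 0.19×1.0692 + 0.25×2.2794 + 0.23×1.2127 = 1.2401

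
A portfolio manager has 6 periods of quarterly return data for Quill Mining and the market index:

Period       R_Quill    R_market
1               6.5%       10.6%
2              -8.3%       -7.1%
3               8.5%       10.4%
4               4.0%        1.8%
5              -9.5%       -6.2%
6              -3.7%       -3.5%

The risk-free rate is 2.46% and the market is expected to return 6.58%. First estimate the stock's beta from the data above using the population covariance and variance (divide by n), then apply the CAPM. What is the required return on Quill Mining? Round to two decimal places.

6.31%

Mean R_i = (6.5 − 8.3 + 8.5 + 4.0 − 9.5 − 3.7) / 6 = -0.4167%
Mean R_m = (10.6 − 7.1 + 10.4 + 1.8 − 6.2 − 3.5) / 6 = 1.0000%
Σ(R_i − R̄_i)(R_m − R̄_m) = 297.7800  ⇒  Cov = 297.7800 / 6 = 49.6300
Σ(R_m − R̄_m)² = 318.8600  ⇒  Var(R_m) = 318.8600 / 6 = 53.1433
β = Cov / Var(R_m) = 49.6300 / 53.1433 = 0.9339
MRP = 6.58% − 2.46% = 4.12%
E(R) = R_f + β × MRP = 2.46% + 0.9339 × 4.12% = 6.31%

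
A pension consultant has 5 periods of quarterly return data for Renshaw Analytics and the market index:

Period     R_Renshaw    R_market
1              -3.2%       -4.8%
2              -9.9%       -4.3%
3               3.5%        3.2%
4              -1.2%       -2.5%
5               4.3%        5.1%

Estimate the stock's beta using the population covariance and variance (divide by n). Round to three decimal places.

1.097

Mean R_i = (-3.2 − 9.9 + 3.5 − 1.2 + 4.3) / 5 = -1.3000%
Mean R_m = (-4.8 − 4.3 + 3.2 − 2.5 + 5.1) / 5 = -0.6600%
Σ(R_i − R̄_i)(R_m − R̄_m) = 89.7700  ⇒  Cov = 89.7700 / 5 = 17.9540
Σ(R_m − R̄_m)² = 81.8520  ⇒  Var(R_m) = 81.8520 / 5 = 16.3704
β = Cov / Var(R_m) = 17.9540 / 16.3704 = 1.0967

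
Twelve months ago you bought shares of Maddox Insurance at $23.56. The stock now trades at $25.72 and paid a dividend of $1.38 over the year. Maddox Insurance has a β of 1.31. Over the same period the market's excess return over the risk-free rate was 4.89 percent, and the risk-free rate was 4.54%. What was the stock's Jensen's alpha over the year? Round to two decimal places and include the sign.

+4.08%

Realised HPR = (P1 + D1 − P0) / P0 = (25.72 + 1.38 − 23.56) / 23.56 = 3.54 / 23.56 = 15.0255%
CAPM required = R_f + β·MRP = 4.54% + 1.31 × 4.89% = 10.9459%
α = realised − required = 15.0255% − 10.9459% = +4.08%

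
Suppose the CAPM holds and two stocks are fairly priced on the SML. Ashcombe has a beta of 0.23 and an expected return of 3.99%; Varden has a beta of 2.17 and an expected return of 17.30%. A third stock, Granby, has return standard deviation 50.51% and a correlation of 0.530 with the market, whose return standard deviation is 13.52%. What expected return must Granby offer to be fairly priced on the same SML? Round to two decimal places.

16.00%

MRP = (17.30% − 3.99%) / (2.17 − 0.23) = 6.8608%
R_f = 3.99% − 0.23 × 6.8608% = 2.4120%
β_Granby = ρ·σ_i/σ_m = 0.530 × 50.51 / 13.52 = 1.9801
E(R_Granby) = R_f + β × MRP = 2.4120% + 1.9801 × 6.8608% = 16.00%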